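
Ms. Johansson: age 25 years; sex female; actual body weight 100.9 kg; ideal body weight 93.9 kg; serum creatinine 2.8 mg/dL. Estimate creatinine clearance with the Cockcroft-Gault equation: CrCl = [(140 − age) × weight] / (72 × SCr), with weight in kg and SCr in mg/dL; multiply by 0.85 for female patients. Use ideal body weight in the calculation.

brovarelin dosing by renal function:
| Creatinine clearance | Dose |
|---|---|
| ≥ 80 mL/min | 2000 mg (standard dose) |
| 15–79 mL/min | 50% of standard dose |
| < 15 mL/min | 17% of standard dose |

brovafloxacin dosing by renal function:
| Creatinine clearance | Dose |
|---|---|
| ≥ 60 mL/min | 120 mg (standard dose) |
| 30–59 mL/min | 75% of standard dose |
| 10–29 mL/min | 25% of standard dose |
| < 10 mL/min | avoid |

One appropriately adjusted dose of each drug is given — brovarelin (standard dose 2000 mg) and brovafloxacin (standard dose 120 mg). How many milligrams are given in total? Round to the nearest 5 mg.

CrCl = (140 − 25) × 93.9 / (72 × 2.8) × 0.85 = 10798.5 / 201.60 × 0.85 ≈ 45.5 mL/min
CrCl ≈ 46 mL/min.
brovarelin: 15–79 mL/min → 50% of 2000 mg = 1000 mg.
brovafloxacin: 30–59 mL/min → 75% of 120 mg = 90 mg.
Total = 1000 + 90 = 1090 mg.

1090 mg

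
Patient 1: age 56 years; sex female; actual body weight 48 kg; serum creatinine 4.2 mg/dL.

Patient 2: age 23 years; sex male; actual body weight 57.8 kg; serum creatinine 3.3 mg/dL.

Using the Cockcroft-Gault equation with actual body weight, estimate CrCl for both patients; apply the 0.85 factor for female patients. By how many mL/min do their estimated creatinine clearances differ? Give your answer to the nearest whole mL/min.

17 mL/min

Patient 1: CrCl = (140 − 56) × 48 / (72 × 4.2) × 0.85 = 4032.0 / 302.40 × 0.85 ≈ 11.3 mL/min
Patient 2: CrCl = (140 − 23) × 57.8 / (72 × 3.3) = 6762.6 / 237.60 ≈ 28.5 mL/min
|11.3 − 28.5| = 17.2 mL/min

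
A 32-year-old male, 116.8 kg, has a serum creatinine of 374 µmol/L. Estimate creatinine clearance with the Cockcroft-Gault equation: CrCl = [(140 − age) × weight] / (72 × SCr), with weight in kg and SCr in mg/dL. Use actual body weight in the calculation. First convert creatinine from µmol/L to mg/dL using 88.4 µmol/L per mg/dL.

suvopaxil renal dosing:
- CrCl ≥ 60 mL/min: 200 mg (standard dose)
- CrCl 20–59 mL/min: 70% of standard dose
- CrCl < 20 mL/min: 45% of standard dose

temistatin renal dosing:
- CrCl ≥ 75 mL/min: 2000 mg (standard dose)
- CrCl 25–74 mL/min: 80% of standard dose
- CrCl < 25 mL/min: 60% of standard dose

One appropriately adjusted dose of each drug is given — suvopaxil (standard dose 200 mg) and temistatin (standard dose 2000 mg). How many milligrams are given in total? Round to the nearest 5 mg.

1740 mg

SCr = 374 / 88.4 = 4.231 mg/dL
CrCl = (140 − 32) × 116.8 / (72 × 4.231) = 12614.4 / 304.63 ≈ 41.4 mL/min
CrCl ≈ 41 mL/min.
suvopaxil: 20–59 mL/min → 70% of 200 mg = 140 mg.
temistatin: 25–74 mL/min → 80% of 2000 mg = 1600 mg.
Total = 140 + 1600 = 1740 mg.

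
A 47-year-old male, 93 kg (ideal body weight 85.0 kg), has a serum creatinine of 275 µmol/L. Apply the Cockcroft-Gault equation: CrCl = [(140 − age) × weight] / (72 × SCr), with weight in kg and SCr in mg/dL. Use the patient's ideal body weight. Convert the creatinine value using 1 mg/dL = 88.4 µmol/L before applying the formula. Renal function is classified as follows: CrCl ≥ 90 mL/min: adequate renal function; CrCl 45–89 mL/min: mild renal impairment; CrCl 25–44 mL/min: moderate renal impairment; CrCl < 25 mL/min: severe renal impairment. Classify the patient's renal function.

SCr = 275 / 88.4 = 3.111 mg/dL
CrCl = (140 − 47) × 85 / (72 × 3.111) = 7905.0 / 223.99 ≈ 35.3 mL/min
35 mL/min falls in the 'moderate renal impairment' range.

moderate renal impairment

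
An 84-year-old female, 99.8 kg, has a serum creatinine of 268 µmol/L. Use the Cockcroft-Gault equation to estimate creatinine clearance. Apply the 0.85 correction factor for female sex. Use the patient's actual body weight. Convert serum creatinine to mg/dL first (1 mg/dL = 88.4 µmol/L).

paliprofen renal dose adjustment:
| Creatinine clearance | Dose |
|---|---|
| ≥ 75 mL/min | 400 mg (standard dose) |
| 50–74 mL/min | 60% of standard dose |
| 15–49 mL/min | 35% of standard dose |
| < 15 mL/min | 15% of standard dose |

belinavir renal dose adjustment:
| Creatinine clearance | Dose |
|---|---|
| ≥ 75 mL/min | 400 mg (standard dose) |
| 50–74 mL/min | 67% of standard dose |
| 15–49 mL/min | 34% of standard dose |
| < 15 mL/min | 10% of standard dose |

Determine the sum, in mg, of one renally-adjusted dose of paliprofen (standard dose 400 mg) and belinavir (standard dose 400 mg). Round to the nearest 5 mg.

SCr = 268 / 88.4 = 3.032 mg/dL
CrCl = (140 − 84) × 99.8 / (72 × 3.032) × 0.85 = 5588.8 / 218.30 × 0.85 ≈ 21.8 mL/min
CrCl ≈ 22 mL/min.
paliprofen: 15–49 mL/min → 35% of 400 mg = 140 mg.
belinavir: 15–49 mL/min → 34% of 400 mg = 136 mg.
Total = 140 + 136 = 276 mg.

275 mg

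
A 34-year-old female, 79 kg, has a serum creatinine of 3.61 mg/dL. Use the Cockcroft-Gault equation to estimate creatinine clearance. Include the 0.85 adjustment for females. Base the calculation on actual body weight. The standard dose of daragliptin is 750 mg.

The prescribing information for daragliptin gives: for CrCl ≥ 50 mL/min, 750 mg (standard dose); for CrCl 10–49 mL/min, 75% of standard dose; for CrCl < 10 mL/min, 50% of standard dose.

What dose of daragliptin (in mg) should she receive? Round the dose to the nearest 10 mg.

CrCl = (140 − 34) × 79 / (72 × 3.61) × 0.85 = 8374.0 / 259.92 × 0.85 ≈ 27.4 mL/min
CrCl ≈ 27 mL/min → bracket 10–49 mL/min.
75% of 750 mg = 562.5 mg → 560 mg

560 mg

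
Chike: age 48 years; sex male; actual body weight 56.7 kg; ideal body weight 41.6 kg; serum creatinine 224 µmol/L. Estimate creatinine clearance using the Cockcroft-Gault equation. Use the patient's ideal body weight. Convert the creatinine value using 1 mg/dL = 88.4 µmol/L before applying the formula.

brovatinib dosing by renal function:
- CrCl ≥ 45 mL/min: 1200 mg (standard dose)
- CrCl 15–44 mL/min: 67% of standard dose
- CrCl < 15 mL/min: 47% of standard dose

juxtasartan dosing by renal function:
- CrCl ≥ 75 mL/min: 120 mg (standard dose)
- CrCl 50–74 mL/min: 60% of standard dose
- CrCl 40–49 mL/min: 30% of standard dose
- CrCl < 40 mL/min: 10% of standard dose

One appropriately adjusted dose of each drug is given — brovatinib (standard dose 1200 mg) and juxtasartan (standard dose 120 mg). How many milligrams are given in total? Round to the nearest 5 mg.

SCr = 224 / 88.4 = 2.534 mg/dL
CrCl = (140 − 48) × 41.6 / (72 × 2.534) = 3827.2 / 182.45 ≈ 21.0 mL/min
CrCl ≈ 21 mL/min.
brovatinib: 15–44 mL/min → 67% of 1200 mg = 804 mg.
juxtasartan: < 40 mL/min → 10% of 120 mg = 12 mg.
Total = 804 + 12 = 816 mg.

815 mg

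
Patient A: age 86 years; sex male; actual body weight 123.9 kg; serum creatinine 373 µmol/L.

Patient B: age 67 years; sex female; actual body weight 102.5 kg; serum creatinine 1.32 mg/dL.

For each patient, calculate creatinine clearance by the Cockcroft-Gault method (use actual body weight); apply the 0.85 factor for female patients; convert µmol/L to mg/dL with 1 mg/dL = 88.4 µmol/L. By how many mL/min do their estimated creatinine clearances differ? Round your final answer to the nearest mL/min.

45 mL/min

Patient A: SCr = 373 / 88.4 = 4.219 mg/dL
Patient A: CrCl = (140 − 86) × 123.9 / (72 × 4.219) = 6690.6 / 303.77 ≈ 22.0 mL/min
Patient B: CrCl = (140 − 67) × 102.5 / (72 × 1.32) × 0.85 = 7482.5 / 95.04 × 0.85 ≈ 66.9 mL/min
|22.0 − 66.9| = 44.9 mL/min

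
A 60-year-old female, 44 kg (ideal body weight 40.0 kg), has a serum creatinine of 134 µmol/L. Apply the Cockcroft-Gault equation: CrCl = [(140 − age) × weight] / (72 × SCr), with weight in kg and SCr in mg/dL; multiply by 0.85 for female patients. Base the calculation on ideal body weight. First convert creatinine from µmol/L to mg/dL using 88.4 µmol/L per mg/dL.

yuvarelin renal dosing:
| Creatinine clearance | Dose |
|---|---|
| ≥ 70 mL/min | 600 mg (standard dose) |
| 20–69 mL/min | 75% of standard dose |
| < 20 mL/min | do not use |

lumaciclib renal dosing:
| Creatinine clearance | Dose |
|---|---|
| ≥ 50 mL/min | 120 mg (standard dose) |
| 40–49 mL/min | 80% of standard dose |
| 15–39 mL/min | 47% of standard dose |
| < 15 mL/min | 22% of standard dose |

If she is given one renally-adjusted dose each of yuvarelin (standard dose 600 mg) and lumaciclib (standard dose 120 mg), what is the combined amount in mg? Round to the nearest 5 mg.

505 mg

SCr = 134 / 88.4 = 1.516 mg/dL
CrCl = (140 − 60) × 40 / (72 × 1.516) × 0.85 = 3200.0 / 109.15 × 0.85 ≈ 24.9 mL/min
CrCl ≈ 25 mL/min.
yuvarelin: 20–69 mL/min → 75% of 600 mg = 450 mg.
lumaciclib: 15–39 mL/min → 47% of 120 mg = 56.4 mg.
Total = 450 + 56.4 = 506.4 mg.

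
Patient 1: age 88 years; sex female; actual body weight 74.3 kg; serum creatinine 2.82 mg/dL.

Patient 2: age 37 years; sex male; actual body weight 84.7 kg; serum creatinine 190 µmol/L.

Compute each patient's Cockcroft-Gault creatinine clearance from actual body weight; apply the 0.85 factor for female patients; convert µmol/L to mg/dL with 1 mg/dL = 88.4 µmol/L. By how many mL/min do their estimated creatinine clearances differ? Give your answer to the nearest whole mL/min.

Patient 1: CrCl = (140 − 88) × 74.3 / (72 × 2.82) × 0.85 = 3863.6 / 203.04 × 0.85 ≈ 16.2 mL/min
Patient 2: SCr = 190 / 88.4 = 2.149 mg/dL
Patient 2: CrCl = (140 − 37) × 84.7 / (72 × 2.149) = 8724.1 / 154.73 ≈ 56.4 mL/min
|16.2 − 56.4| = 40.2 mL/min

40 mL/min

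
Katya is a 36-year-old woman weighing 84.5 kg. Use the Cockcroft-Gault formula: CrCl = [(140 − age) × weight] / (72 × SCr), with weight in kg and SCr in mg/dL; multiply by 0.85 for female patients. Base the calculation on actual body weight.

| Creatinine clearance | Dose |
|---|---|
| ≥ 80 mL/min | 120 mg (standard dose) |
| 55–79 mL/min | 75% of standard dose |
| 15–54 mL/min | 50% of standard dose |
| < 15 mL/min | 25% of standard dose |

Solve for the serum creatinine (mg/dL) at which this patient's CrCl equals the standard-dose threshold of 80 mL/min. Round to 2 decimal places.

Standard dose requires CrCl ≥ 80 mL/min.
Set (140 − 36) × 84.5 × 0.85 / (72 × SCr) = 80
SCr = (140 − 36) × 84.5 × 0.85 / (72 × 80) = 1.297 mg/dL

1.30 mg/dL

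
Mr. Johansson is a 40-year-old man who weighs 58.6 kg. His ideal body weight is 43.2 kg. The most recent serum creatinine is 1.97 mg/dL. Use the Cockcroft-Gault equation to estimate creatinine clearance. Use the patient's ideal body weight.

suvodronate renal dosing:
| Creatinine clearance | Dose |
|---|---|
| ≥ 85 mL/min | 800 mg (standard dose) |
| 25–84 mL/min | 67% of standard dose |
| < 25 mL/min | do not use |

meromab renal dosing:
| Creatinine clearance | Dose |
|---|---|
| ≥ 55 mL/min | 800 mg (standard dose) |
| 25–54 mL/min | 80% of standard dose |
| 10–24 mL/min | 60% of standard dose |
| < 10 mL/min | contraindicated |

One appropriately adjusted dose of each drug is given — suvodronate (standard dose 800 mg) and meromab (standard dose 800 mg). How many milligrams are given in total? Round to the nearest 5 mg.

1175 mg

CrCl = (140 − 40) × 43.2 / (72 × 1.97) = 4320.0 / 141.84 ≈ 30.5 mL/min
CrCl ≈ 30 mL/min.
suvodronate: 25–84 mL/min → 67% of 800 mg = 536 mg.
meromab: 25–54 mL/min → 80% of 800 mg = 640 mg.
Total = 536 + 640 = 1176 mg.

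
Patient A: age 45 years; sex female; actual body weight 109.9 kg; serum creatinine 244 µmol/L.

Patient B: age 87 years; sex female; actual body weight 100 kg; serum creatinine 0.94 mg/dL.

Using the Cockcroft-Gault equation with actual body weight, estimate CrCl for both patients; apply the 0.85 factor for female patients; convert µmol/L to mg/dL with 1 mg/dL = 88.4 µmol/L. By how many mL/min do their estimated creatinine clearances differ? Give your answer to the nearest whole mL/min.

Patient A: SCr = 244 / 88.4 = 2.76 mg/dL
Patient A: CrCl = (140 − 45) × 109.9 / (72 × 2.76) × 0.85 = 10440.5 / 198.72 × 0.85 ≈ 44.7 mL/min
Patient B: CrCl = (140 − 87) × 100 / (72 × 0.94) × 0.85 = 5300.0 / 67.68 × 0.85 ≈ 66.6 mL/min
|44.7 − 66.6| = 21.9 mL/min

22 mL/min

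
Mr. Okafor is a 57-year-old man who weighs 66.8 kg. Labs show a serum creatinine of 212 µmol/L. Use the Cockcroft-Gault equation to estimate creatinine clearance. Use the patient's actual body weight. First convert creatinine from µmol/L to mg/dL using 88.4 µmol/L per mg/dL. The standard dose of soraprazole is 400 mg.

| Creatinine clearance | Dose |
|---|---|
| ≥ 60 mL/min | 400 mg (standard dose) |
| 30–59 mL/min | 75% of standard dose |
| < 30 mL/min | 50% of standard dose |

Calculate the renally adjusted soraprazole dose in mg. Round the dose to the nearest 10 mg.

SCr = 212 / 88.4 = 2.398 mg/dL
CrCl = (140 − 57) × 66.8 / (72 × 2.398) = 5544.4 / 172.66 ≈ 32.1 mL/min
CrCl ≈ 32 mL/min → bracket 30–59 mL/min.
75% of 400 mg = 300 mg

300 mg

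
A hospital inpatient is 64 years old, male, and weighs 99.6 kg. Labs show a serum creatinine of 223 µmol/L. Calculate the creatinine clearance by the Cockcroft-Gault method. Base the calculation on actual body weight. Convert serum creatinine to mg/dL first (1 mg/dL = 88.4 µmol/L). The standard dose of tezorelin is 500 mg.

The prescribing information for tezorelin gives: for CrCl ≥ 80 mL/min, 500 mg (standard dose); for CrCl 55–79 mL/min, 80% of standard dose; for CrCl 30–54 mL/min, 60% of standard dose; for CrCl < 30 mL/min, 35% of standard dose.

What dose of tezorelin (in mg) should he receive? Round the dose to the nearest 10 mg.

300 mg

SCr = 223 / 88.4 = 2.523 mg/dL
CrCl = (140 − 64) × 99.6 / (72 × 2.523) = 7569.6 / 181.66 ≈ 41.7 mL/min
CrCl ≈ 42 mL/min → bracket 30–54 mL/min.
60% of 500 mg = 300 mg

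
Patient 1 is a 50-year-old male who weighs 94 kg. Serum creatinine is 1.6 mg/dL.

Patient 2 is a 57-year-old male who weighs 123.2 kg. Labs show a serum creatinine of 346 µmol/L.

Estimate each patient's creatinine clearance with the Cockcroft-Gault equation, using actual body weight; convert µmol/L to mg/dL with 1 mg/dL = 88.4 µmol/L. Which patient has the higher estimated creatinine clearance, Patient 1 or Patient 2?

Patient 1: CrCl = (140 − 50) × 94 / (72 × 1.6) = 8460.0 / 115.20 ≈ 73.4 mL/min
Patient 2: SCr = 346 / 88.4 = 3.914 mg/dL
Patient 2: CrCl = (140 − 57) × 123.2 / (72 × 3.914) = 10225.6 / 281.81 ≈ 36.3 mL/min
73.4 vs 36.3 mL/min → Patient 1 is higher.

Patient 1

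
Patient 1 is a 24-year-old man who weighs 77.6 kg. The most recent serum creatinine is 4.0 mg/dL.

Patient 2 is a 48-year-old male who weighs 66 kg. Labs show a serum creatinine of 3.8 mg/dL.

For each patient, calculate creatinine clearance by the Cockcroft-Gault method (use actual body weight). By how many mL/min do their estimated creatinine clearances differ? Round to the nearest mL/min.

9 mL/min

Patient 1: CrCl = (140 − 24) × 77.6 / (72 × 4) = 9001.6 / 288.00 ≈ 31.3 mL/min
Patient 2: CrCl = (140 − 48) × 66 / (72 × 3.8) = 6072.0 / 273.60 ≈ 22.2 mL/min
|31.3 − 22.2| = 9.1 mL/min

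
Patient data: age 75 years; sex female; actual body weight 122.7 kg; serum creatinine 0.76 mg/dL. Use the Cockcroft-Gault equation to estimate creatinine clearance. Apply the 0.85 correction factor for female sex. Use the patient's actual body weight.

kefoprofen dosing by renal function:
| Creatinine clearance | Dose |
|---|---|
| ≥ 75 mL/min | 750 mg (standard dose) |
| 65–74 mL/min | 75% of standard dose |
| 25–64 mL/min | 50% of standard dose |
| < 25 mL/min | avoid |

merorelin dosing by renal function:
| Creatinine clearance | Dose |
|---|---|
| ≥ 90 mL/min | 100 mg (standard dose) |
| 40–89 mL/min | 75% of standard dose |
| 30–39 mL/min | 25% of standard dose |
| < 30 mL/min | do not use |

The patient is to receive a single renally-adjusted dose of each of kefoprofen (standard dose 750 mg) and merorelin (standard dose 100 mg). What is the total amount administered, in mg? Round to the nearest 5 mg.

850 mg

CrCl = (140 − 75) × 122.7 / (72 × 0.76) × 0.85 = 7975.5 / 54.72 × 0.85 ≈ 123.9 mL/min
CrCl ≈ 124 mL/min.
kefoprofen: ≥ 75 mL/min → 100% of 750 mg = 750 mg.
merorelin: ≥ 90 mL/min → 100% of 100 mg = 100 mg.
Total = 750 + 100 = 850 mg.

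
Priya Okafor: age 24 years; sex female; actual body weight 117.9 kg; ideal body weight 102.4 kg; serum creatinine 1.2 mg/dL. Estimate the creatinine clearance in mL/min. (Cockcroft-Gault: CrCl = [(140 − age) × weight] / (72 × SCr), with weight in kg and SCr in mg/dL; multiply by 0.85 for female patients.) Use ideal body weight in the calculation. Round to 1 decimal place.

116.9 mL/min

CrCl = (140 − 24) × 102.4 / (72 × 1.2) × 0.85 = 11878.4 / 86.40 × 0.85 ≈ 116.9 mL/min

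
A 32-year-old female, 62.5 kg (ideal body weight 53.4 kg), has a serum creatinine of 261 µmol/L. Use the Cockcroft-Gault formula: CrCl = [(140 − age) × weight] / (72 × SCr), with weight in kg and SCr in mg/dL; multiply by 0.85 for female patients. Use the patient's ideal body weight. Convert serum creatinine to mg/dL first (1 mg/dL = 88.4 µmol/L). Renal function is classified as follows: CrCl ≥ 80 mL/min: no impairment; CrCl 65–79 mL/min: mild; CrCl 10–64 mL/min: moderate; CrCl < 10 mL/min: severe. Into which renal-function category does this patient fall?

moderate

SCr = 261 / 88.4 = 2.952 mg/dL
CrCl = (140 − 32) × 53.4 / (72 × 2.952) × 0.85 = 5767.2 / 212.54 × 0.85 ≈ 23.1 mL/min
23 mL/min falls in the 'moderate' range.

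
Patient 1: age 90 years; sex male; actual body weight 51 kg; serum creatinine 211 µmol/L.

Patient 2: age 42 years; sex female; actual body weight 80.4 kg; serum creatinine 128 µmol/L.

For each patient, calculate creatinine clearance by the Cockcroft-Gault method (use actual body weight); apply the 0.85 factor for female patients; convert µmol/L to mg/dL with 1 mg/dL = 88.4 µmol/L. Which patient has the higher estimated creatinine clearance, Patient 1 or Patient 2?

Patient 1: SCr = 211 / 88.4 = 2.387 mg/dL
Patient 1: CrCl = (140 − 90) × 51 / (72 × 2.387) = 2550.0 / 171.86 ≈ 14.8 mL/min
Patient 2: SCr = 128 / 88.4 = 1.448 mg/dL
Patient 2: CrCl = (140 − 42) × 80.4 / (72 × 1.448) × 0.85 = 7879.2 / 104.26 × 0.85 ≈ 64.2 mL/min
14.8 vs 64.2 mL/min → Patient 2 is higher.

Patient 2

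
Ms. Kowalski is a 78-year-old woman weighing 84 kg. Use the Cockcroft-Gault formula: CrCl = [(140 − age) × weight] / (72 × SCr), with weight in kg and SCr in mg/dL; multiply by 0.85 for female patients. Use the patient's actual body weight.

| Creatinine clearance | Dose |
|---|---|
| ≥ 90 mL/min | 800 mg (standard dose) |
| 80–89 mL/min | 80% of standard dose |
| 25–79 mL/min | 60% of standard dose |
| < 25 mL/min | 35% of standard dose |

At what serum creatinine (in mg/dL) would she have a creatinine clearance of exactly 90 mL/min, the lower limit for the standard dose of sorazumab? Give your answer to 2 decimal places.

0.68 mg/dL

Standard dose requires CrCl ≥ 90 mL/min.
Set (140 − 78) × 84 × 0.85 / (72 × SCr) = 90
SCr = (140 − 78) × 84 × 0.85 / (72 × 90) = 0.683 mg/dL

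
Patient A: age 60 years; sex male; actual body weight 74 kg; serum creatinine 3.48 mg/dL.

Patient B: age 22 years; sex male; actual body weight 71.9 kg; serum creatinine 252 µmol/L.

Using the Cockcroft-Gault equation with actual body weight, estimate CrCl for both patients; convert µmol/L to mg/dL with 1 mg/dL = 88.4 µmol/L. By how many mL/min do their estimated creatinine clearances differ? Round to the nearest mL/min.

18 mL/min

Patient A: CrCl = (140 − 60) × 74 / (72 × 3.48) = 5920.0 / 250.56 ≈ 23.6 mL/min
Patient B: SCr = 252 / 88.4 = 2.851 mg/dL
Patient B: CrCl = (140 − 22) × 71.9 / (72 × 2.851) = 8484.2 / 205.27 ≈ 41.3 mL/min
|23.6 − 41.3| = 17.7 mL/min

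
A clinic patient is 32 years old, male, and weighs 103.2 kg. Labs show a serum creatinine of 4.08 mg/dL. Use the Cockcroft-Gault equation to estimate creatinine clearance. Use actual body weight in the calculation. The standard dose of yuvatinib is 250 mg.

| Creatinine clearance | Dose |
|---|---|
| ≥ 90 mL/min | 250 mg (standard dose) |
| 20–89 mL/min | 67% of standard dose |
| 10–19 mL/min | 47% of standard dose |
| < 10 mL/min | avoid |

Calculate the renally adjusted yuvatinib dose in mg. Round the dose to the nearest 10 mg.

170 mg

CrCl = (140 − 32) × 103.2 / (72 × 4.08) = 11145.6 / 293.76 ≈ 37.9 mL/min
CrCl ≈ 38 mL/min → bracket 20–89 mL/min.
67% of 250 mg = 167.5 mg → 170 mg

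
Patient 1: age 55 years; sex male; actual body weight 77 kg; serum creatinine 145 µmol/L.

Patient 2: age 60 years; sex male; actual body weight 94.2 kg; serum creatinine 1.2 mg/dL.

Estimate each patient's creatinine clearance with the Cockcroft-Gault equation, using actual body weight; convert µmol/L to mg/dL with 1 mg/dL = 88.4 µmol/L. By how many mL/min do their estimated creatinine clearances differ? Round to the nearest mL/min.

Patient 1: SCr = 145 / 88.4 = 1.64 mg/dL
Patient 1: CrCl = (140 − 55) × 77 / (72 × 1.64) = 6545.0 / 118.08 ≈ 55.4 mL/min
Patient 2: CrCl = (140 − 60) × 94.2 / (72 × 1.2) = 7536.0 / 86.40 ≈ 87.2 mL/min
|55.4 − 87.2| = 31.8 mL/min

32 mL/min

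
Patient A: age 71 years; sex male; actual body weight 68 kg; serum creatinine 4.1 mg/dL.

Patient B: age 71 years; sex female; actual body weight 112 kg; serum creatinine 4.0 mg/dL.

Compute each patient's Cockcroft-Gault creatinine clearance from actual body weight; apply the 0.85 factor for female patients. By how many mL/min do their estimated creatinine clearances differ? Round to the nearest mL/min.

7 mL/min

Patient A: CrCl = (140 − 71) × 68 / (72 × 4.1) = 4692.0 / 295.20 ≈ 15.9 mL/min
Patient B: CrCl = (140 − 71) × 112 / (72 × 4) × 0.85 = 7728.0 / 288.00 × 0.85 ≈ 22.8 mL/min
|15.9 − 22.8| = 6.9 mL/min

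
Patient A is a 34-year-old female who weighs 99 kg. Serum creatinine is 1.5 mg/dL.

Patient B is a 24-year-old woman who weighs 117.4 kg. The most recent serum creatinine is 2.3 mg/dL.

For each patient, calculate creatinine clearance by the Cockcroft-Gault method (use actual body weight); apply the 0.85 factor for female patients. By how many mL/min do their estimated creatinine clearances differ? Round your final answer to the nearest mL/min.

13 mL/min

Patient A: CrCl = (140 − 34) × 99 / (72 × 1.5) × 0.85 = 10494.0 / 108.00 × 0.85 ≈ 82.6 mL/min
Patient B: CrCl = (140 − 24) × 117.4 / (72 × 2.3) × 0.85 = 13618.4 / 165.60 × 0.85 ≈ 69.9 mL/min
|82.6 − 69.9| = 12.7 mL/min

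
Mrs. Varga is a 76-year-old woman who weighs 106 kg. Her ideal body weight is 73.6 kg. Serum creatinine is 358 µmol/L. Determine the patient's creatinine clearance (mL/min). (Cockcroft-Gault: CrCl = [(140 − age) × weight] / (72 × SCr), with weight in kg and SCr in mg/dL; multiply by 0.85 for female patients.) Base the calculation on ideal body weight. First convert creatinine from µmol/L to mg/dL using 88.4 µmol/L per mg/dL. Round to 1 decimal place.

SCr = 358 / 88.4 = 4.05 mg/dL
CrCl = (140 − 76) × 73.6 / (72 × 4.05) × 0.85 = 4710.4 / 291.60 × 0.85 ≈ 13.7 mL/min

13.7 mL/min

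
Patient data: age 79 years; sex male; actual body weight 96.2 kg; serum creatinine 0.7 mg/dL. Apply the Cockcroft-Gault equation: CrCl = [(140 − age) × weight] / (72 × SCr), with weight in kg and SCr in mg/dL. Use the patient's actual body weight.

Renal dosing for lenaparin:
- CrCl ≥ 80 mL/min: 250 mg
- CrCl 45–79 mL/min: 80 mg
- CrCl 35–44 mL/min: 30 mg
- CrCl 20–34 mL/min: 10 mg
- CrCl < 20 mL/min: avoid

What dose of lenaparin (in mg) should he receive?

CrCl = (140 − 79) × 96.2 / (72 × 0.7) = 5868.2 / 50.40 ≈ 116.4 mL/min
CrCl ≈ 116 mL/min → bracket ≥ 80 mL/min.
Dose for this bracket: 250 mg.

250 mg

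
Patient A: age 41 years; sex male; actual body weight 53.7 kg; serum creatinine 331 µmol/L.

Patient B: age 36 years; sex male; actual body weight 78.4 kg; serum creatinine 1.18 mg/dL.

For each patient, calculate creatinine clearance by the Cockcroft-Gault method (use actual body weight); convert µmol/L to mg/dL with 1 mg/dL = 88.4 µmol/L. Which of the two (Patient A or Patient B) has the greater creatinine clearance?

Patient B

Patient A: SCr = 331 / 88.4 = 3.744 mg/dL
Patient A: CrCl = (140 − 41) × 53.7 / (72 × 3.744) = 5316.3 / 269.57 ≈ 19.7 mL/min
Patient B: CrCl = (140 − 36) × 78.4 / (72 × 1.18) = 8153.6 / 84.96 ≈ 96.0 mL/min
19.7 vs 96.0 mL/min → Patient B is higher.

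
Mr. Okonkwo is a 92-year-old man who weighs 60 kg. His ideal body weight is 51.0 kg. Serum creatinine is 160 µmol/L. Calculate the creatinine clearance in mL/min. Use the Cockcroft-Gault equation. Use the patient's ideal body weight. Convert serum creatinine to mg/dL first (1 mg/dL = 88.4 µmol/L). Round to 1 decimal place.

SCr = 160 / 88.4 = 1.81 mg/dL
CrCl = (140 − 92) × 51 / (72 × 1.81) = 2448.0 / 130.32 ≈ 18.8 mL/min

18.8 mL/min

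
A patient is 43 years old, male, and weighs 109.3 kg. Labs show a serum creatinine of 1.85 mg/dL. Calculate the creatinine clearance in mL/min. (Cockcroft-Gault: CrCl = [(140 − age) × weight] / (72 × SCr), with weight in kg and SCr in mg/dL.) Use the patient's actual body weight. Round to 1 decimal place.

CrCl = (140 − 43) × 109.3 / (72 × 1.85) = 10602.1 / 133.20 ≈ 79.6 mL/min

79.6 mL/min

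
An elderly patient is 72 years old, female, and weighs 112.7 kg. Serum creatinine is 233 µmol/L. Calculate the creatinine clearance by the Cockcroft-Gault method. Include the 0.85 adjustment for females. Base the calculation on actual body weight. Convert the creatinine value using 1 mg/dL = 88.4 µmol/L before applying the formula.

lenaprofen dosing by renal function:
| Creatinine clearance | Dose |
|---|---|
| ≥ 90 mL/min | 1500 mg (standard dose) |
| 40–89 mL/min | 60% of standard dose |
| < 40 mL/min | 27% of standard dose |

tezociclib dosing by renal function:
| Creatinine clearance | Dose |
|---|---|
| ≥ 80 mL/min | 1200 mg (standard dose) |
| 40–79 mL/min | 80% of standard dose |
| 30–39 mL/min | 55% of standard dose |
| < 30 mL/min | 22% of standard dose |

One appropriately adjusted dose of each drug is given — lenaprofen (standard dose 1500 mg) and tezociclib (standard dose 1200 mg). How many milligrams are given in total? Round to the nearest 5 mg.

SCr = 233 / 88.4 = 2.636 mg/dL
CrCl = (140 − 72) × 112.7 / (72 × 2.636) × 0.85 = 7663.6 / 189.79 × 0.85 ≈ 34.3 mL/min
CrCl ≈ 34 mL/min.
lenaprofen: < 40 mL/min → 27% of 1500 mg = 405 mg.
tezociclib: 30–39 mL/min → 55% of 1200 mg = 660 mg.
Total = 405 + 660 = 1065 mg.

1065 mg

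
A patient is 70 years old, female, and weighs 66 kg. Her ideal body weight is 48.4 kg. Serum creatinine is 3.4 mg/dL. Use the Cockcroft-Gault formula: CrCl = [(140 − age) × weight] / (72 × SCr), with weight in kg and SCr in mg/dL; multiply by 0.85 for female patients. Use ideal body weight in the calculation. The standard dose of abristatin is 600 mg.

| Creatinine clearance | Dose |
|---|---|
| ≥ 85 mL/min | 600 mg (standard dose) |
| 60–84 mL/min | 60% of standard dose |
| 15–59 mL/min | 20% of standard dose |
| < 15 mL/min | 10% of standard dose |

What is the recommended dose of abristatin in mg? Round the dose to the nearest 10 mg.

60 mg

CrCl = (140 − 70) × 48.4 / (72 × 3.4) × 0.85 = 3388.0 / 244.80 × 0.85 ≈ 11.8 mL/min
CrCl ≈ 12 mL/min → bracket < 15 mL/min.
10% of 600 mg = 60 mg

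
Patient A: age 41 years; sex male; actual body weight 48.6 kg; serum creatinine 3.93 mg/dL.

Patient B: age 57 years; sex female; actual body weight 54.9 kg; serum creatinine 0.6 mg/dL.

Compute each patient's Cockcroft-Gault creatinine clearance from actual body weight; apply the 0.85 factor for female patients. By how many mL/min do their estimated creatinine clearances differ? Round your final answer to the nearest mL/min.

73 mL/min

Patient A: CrCl = (140 − 41) × 48.6 / (72 × 3.93) = 4811.4 / 282.96 ≈ 17.0 mL/min
Patient B: CrCl = (140 − 57) × 54.9 / (72 × 0.6) × 0.85 = 4556.7 / 43.20 × 0.85 ≈ 89.7 mL/min
|17.0 − 89.7| = 72.7 mL/min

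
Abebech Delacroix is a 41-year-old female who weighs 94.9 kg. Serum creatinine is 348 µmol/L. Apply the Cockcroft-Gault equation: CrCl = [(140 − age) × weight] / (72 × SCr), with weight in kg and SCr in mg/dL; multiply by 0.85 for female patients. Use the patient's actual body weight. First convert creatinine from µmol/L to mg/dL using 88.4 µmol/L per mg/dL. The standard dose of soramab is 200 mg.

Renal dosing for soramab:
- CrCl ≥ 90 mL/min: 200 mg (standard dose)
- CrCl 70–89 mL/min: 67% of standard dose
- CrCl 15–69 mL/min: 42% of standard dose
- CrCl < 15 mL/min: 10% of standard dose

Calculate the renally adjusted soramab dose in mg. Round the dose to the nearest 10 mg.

SCr = 348 / 88.4 = 3.937 mg/dL
CrCl = (140 − 41) × 94.9 / (72 × 3.937) × 0.85 = 9395.1 / 283.46 × 0.85 ≈ 28.2 mL/min
CrCl ≈ 28 mL/min → bracket 15–69 mL/min.
42% of 200 mg = 84 mg → 80 mg

80 mg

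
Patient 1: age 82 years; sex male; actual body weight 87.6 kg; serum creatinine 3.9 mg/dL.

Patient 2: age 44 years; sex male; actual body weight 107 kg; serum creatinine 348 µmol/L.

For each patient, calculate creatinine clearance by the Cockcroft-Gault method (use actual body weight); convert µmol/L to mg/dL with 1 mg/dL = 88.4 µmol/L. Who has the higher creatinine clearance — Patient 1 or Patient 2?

Patient 2

Patient 1: CrCl = (140 − 82) × 87.6 / (72 × 3.9) = 5080.8 / 280.80 ≈ 18.1 mL/min
Patient 2: SCr = 348 / 88.4 = 3.937 mg/dL
Patient 2: CrCl = (140 − 44) × 107 / (72 × 3.937) = 10272.0 / 283.46 ≈ 36.2 mL/min
18.1 vs 36.2 mL/min → Patient 2 is higher.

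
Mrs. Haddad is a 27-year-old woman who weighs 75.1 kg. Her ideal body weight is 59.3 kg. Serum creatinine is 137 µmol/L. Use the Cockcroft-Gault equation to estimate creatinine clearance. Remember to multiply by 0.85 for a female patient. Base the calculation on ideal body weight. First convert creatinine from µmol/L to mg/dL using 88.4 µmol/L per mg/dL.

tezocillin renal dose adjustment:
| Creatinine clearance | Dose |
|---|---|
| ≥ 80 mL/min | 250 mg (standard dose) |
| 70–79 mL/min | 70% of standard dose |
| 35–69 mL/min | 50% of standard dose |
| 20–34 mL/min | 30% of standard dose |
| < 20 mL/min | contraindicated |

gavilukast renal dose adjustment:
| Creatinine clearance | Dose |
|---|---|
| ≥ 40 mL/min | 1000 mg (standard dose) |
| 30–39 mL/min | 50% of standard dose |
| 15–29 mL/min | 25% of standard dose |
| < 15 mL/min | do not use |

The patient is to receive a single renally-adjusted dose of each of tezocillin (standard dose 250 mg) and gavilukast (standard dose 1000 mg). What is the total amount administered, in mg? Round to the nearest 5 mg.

1125 mg

SCr = 137 / 88.4 = 1.55 mg/dL
CrCl = (140 − 27) × 59.3 / (72 × 1.55) × 0.85 = 6700.9 / 111.60 × 0.85 ≈ 51.0 mL/min
CrCl ≈ 51 mL/min.
tezocillin: 35–69 mL/min → 50% of 250 mg = 125 mg.
gavilukast: ≥ 40 mL/min → 100% of 1000 mg = 1000 mg.
Total = 125 + 1000 = 1125 mg.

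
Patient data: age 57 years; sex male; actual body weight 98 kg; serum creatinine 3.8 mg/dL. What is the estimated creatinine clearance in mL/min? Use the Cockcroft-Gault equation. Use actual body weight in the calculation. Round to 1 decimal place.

CrCl = (140 − 57) × 98 / (72 × 3.8) = 8134.0 / 273.60 ≈ 29.7 mL/min

29.7 mL/min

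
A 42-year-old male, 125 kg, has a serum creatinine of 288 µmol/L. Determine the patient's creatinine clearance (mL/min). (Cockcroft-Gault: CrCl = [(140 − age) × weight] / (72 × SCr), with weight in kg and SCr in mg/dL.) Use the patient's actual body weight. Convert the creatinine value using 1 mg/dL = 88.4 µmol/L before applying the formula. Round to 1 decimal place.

52.2 mL/min

SCr = 288 / 88.4 = 3.258 mg/dL
CrCl = (140 − 42) × 125 / (72 × 3.258) = 12250.0 / 234.58 ≈ 52.2 mL/min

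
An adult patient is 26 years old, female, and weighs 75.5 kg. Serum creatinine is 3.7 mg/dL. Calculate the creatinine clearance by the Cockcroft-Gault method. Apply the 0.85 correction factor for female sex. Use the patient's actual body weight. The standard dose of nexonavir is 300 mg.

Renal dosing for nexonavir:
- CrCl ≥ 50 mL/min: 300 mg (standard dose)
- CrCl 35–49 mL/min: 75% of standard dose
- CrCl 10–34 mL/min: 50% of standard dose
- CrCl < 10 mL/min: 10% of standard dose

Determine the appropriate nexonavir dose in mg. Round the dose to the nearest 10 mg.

CrCl = (140 − 26) × 75.5 / (72 × 3.7) × 0.85 = 8607.0 / 266.40 × 0.85 ≈ 27.5 mL/min
CrCl ≈ 27 mL/min → bracket 10–34 mL/min.
50% of 300 mg = 150 mg

150 mg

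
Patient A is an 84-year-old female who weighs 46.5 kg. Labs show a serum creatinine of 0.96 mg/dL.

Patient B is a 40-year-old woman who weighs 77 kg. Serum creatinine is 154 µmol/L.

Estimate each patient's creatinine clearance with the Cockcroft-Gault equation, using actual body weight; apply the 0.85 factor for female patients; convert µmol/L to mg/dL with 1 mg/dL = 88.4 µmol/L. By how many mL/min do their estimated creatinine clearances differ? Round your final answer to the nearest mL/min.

20 mL/min

Patient A: CrCl = (140 − 84) × 46.5 / (72 × 0.96) × 0.85 = 2604.0 / 69.12 × 0.85 ≈ 32.0 mL/min
Patient B: SCr = 154 / 88.4 = 1.742 mg/dL
Patient B: CrCl = (140 − 40) × 77 / (72 × 1.742) × 0.85 = 7700.0 / 125.42 × 0.85 ≈ 52.2 mL/min
|32.0 − 52.2| = 20.2 mL/min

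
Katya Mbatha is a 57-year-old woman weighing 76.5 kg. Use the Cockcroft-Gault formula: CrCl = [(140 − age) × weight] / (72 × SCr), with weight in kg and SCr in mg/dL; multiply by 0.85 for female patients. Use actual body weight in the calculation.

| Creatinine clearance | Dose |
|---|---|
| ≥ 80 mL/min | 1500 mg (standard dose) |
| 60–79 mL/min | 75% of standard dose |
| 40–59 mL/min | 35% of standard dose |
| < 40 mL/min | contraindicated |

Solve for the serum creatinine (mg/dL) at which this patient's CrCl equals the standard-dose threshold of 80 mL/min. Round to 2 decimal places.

0.94 mg/dL

Standard dose requires CrCl ≥ 80 mL/min.
Set (140 − 57) × 76.5 × 0.85 / (72 × SCr) = 80
SCr = (140 − 57) × 76.5 × 0.85 / (72 × 80) = 0.937 mg/dL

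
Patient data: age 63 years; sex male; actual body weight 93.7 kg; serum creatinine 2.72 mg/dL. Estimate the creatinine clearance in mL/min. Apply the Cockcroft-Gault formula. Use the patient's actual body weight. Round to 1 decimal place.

36.8 mL/min

CrCl = (140 − 63) × 93.7 / (72 × 2.72) = 7214.9 / 195.84 ≈ 36.8 mL/min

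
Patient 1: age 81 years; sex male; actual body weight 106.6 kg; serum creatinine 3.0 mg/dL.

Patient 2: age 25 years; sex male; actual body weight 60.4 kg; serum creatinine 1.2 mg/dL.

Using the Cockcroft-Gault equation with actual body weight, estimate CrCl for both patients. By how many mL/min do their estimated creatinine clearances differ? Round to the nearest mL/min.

51 mL/min

Patient 1: CrCl = (140 − 81) × 106.6 / (72 × 3) = 6289.4 / 216.00 ≈ 29.1 mL/min
Patient 2: CrCl = (140 − 25) × 60.4 / (72 × 1.2) = 6946.0 / 86.40 ≈ 80.4 mL/min
|29.1 − 80.4| = 51.3 mL/min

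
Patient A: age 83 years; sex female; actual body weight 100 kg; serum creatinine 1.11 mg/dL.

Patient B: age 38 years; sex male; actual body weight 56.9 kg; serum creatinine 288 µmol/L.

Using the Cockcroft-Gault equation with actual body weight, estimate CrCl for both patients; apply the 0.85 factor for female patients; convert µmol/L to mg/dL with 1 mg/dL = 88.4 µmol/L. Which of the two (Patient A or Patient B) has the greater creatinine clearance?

Patient A

Patient A: CrCl = (140 − 83) × 100 / (72 × 1.11) × 0.85 = 5700.0 / 79.92 × 0.85 ≈ 60.6 mL/min
Patient B: SCr = 288 / 88.4 = 3.258 mg/dL
Patient B: CrCl = (140 − 38) × 56.9 / (72 × 3.258) = 5803.8 / 234.58 ≈ 24.7 mL/min
60.6 vs 24.7 mL/min → Patient A is higher.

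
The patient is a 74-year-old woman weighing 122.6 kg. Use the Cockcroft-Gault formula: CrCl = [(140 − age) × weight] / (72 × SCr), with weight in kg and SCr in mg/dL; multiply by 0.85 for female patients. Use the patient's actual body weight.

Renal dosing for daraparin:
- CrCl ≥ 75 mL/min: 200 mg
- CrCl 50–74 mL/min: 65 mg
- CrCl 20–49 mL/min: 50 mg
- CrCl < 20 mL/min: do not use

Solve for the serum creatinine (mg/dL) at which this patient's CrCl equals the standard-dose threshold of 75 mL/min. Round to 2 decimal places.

1.27 mg/dL

Standard dose requires CrCl ≥ 75 mL/min.
Set (140 − 74) × 122.6 × 0.85 / (72 × SCr) = 75
SCr = (140 − 74) × 122.6 × 0.85 / (72 × 75) = 1.274 mg/dL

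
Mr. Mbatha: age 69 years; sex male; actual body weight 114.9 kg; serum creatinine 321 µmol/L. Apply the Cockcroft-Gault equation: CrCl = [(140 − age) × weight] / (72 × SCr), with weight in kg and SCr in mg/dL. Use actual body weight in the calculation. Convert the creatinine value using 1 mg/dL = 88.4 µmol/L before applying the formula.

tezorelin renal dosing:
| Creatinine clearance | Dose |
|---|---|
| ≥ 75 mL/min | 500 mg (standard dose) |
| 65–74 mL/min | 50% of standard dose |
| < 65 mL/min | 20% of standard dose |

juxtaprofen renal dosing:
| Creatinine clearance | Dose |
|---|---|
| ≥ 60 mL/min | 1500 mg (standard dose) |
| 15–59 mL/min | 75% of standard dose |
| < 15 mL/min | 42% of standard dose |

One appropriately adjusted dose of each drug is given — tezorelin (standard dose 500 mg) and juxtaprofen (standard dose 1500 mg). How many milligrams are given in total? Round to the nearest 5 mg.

1225 mg

SCr = 321 / 88.4 = 3.631 mg/dL
CrCl = (140 − 69) × 114.9 / (72 × 3.631) = 8157.9 / 261.43 ≈ 31.2 mL/min
CrCl ≈ 31 mL/min.
tezorelin: < 65 mL/min → 20% of 500 mg = 100 mg.
juxtaprofen: 15–59 mL/min → 75% of 1500 mg = 1125 mg.
Total = 100 + 1125 = 1225 mg.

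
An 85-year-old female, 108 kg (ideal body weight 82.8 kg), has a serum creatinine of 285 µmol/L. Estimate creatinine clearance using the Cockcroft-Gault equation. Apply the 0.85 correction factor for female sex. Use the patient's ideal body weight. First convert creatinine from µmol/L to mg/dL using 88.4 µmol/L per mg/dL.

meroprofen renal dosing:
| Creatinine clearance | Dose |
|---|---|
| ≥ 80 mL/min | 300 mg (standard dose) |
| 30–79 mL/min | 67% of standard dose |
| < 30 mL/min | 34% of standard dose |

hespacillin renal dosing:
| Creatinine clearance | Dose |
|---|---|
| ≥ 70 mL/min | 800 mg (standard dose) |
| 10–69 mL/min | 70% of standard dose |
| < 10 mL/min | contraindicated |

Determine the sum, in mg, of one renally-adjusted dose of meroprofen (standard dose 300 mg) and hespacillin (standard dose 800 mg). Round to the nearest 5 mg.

660 mg

SCr = 285 / 88.4 = 3.224 mg/dL
CrCl = (140 − 85) × 82.8 / (72 × 3.224) × 0.85 = 4554.0 / 232.13 × 0.85 ≈ 16.7 mL/min
CrCl ≈ 17 mL/min.
meroprofen: < 30 mL/min → 34% of 300 mg = 102 mg.
hespacillin: 10–69 mL/min → 70% of 800 mg = 560 mg.
Total = 102 + 560 = 662 mg.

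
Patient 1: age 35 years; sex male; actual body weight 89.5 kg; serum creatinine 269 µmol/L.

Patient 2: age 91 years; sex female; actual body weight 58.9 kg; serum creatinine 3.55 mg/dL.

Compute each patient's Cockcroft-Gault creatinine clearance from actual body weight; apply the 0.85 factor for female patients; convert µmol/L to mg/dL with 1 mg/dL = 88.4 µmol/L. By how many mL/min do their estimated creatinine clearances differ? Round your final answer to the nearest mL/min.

Patient 1: SCr = 269 / 88.4 = 3.043 mg/dL
Patient 1: CrCl = (140 − 35) × 89.5 / (72 × 3.043) = 9397.5 / 219.10 ≈ 42.9 mL/min
Patient 2: CrCl = (140 − 91) × 58.9 / (72 × 3.55) × 0.85 = 2886.1 / 255.60 × 0.85 ≈ 9.6 mL/min
|42.9 − 9.6| = 33.3 mL/min

33 mL/min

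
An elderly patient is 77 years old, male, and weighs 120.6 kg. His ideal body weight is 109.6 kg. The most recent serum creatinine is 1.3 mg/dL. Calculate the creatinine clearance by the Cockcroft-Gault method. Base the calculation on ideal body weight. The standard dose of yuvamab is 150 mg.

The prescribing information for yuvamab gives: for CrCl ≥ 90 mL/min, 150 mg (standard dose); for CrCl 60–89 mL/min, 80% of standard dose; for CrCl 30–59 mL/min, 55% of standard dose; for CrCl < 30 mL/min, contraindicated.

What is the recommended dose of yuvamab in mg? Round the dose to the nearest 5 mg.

120 mg

CrCl = (140 − 77) × 109.6 / (72 × 1.3) = 6904.8 / 93.60 ≈ 73.8 mL/min
CrCl ≈ 74 mL/min → bracket 60–89 mL/min.
80% of 150 mg = 120 mg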